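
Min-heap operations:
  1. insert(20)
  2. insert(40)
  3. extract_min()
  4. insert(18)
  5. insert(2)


insert(20) -> [20]
insert(40) -> [20, 40]
extract_min()->20, [40]
insert(18) -> [18, 40]
insert(2) -> [2, 40, 18]

Final heap: [2, 40, 18]


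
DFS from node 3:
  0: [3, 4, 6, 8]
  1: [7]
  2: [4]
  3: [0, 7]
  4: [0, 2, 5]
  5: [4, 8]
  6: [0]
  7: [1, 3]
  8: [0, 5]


Visit 3, push [7, 0]
Visit 0, push [8, 6, 4]
Visit 4, push [5, 2]
Visit 2, push []
Visit 5, push [8]
Visit 8, push []
Visit 6, push []
Visit 7, push [1]
Visit 1, push []

DFS order: [3, 0, 4, 2, 5, 8, 6, 7, 1]


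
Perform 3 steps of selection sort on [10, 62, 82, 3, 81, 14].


Initial: [10, 62, 82, 3, 81, 14]
Step 1: min=3 at 3
  Swap: [3, 62, 82, 10, 81, 14]
Step 2: min=10 at 3
  Swap: [3, 10, 82, 62, 81, 14]
Step 3: min=14 at 5
  Swap: [3, 10, 14, 62, 81, 82]

After 3 steps: [3, 10, 14, 62, 81, 82]


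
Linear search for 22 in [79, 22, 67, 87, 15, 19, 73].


i=0: 79!=22
i=1: 22==22 found!

Found at 1, 2 comps


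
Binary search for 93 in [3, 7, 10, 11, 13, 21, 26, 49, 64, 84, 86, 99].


Step 1: lo=0, hi=11, mid=5, val=21
Step 2: lo=6, hi=11, mid=8, val=64
Step 3: lo=9, hi=11, mid=10, val=86
Step 4: lo=11, hi=11, mid=11, val=99

Not found


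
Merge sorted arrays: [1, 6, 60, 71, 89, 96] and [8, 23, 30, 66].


Take 1 from A
Take 6 from A
Take 8 from B
Take 23 from B
Take 30 from B
Take 60 from A
Take 66 from B

Merged: [1, 6, 8, 23, 30, 60, 66, 71, 89, 96]


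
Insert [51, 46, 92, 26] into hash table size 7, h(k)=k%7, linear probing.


Insert 51: h=2 -> slot 2
Insert 46: h=4 -> slot 4
Insert 92: h=1 -> slot 1
Insert 26: h=5 -> slot 5

Table: [None, 92, 51, None, 46, 26, None]


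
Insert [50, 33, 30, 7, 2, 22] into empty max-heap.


Insert 50: [50]
Insert 33: [50, 33]
Insert 30: [50, 33, 30]
Insert 7: [50, 33, 30, 7]
Insert 2: [50, 33, 30, 7, 2]
Insert 22: [50, 33, 30, 7, 2, 22]

Final heap: [50, 33, 30, 7, 2, 22]


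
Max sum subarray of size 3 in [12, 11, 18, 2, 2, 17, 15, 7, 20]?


[0:3]: 41
[1:4]: 31
[2:5]: 22
[3:6]: 21
[4:7]: 34
[5:8]: 39
[6:9]: 42

Max: 42 at [6:9]


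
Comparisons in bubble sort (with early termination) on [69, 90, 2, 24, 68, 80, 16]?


Algorithm: bubble sort (with early termination)
Input: [69, 90, 2, 24, 68, 80, 16]
Sorted: [2, 16, 24, 68, 69, 80, 90]

21


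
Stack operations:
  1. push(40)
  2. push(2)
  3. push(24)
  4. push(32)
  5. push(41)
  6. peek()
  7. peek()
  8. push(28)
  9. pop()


push(40) -> [40]
push(2) -> [40, 2]
push(24) -> [40, 2, 24]
push(32) -> [40, 2, 24, 32]
push(41) -> [40, 2, 24, 32, 41]
peek()->41
peek()->41
push(28) -> [40, 2, 24, 32, 41, 28]
pop()->28, [40, 2, 24, 32, 41]

Final stack: [40, 2, 24, 32, 41]


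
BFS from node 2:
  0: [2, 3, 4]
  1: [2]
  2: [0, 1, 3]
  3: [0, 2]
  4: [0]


Visit 2, enqueue [0, 1, 3]
Visit 0, enqueue [4]
Visit 1, enqueue []
Visit 3, enqueue []
Visit 4, enqueue []

BFS order: [2, 0, 1, 3, 4]


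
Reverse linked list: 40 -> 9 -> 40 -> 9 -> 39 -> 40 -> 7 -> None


Step 1: curr=40, set curr.next=prev(None) | reversed so far: 40
Step 2: curr=9, set curr.next=prev(40) | reversed so far: 9 -> 40
Step 3: curr=40, set curr.next=prev(9) | reversed so far: 40 -> 9 -> 40
Step 4: curr=9, set curr.next=prev(40) | reversed so far: 9 -> 40 -> 9 -> 40
Step 5: curr=39, set curr.next=prev(9) | reversed so far: 39 -> 9 -> 40 -> 9 -> 40
Step 6: curr=40, set curr.next=prev(39) | reversed so far: 40 -> 39 -> 9 -> 40 -> 9 -> 40
Step 7: curr=7, set curr.next=prev(40) | reversed so far: 7 -> 40 -> 39 -> 9 -> 40 -> 9 -> 40

7 -> 40 -> 39 -> 9 -> 40 -> 9 -> 40 -> None


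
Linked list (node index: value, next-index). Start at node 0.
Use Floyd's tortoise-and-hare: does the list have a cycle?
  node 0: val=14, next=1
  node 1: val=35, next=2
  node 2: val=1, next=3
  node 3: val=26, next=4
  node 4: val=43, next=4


Floyd's tortoise (slow, +1) and hare (fast, +2):
  init: slow=0, fast=0
  step 1: slow=1, fast=2
  step 2: slow=2, fast=4
  step 3: slow=3, fast=4
  step 4: slow=4, fast=4
  slow == fast at node 4: cycle detected

Cycle: yes


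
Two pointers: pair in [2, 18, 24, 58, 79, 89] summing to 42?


lo=0(2)+hi=5(89)=91
lo=0(2)+hi=4(79)=81
lo=0(2)+hi=3(58)=60
lo=0(2)+hi=2(24)=26
lo=1(18)+hi=2(24)=42

Yes: 18+24=42


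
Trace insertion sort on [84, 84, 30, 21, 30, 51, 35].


Initial: [84, 84, 30, 21, 30, 51, 35]
Insert 84: [84, 84, 30, 21, 30, 51, 35]
Insert 30: [30, 84, 84, 21, 30, 51, 35]
Insert 21: [21, 30, 84, 84, 30, 51, 35]
Insert 30: [21, 30, 30, 84, 84, 51, 35]
Insert 51: [21, 30, 30, 51, 84, 84, 35]
Insert 35: [21, 30, 30, 35, 51, 84, 84]

Sorted: [21, 30, 30, 35, 51, 84, 84]


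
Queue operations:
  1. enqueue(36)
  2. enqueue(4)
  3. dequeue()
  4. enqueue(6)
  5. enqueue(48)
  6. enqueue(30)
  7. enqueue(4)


enqueue(36) -> [36]
enqueue(4) -> [36, 4]
dequeue()->36, [4]
enqueue(6) -> [4, 6]
enqueue(48) -> [4, 6, 48]
enqueue(30) -> [4, 6, 48, 30]
enqueue(4) -> [4, 6, 48, 30, 4]

Final queue: [4, 6, 48, 30, 4]


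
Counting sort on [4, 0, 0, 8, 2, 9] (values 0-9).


Input: [4, 0, 0, 8, 2, 9]
Counts: [2, 0, 1, 0, 1, 0, 0, 0, 1, 1]

Sorted: [0, 0, 2, 4, 8, 9]


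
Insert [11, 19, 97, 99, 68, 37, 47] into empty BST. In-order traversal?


Insert 11: root
Insert 19: R from 11
Insert 97: R from 11 -> R from 19
Insert 99: R from 11 -> R from 19 -> R from 97
Insert 68: R from 11 -> R from 19 -> L from 97
Insert 37: R from 11 -> R from 19 -> L from 97 -> L from 68
Insert 47: R from 11 -> R from 19 -> L from 97 -> L from 68 -> R from 37

In-order: [11, 19, 37, 47, 68, 97, 99]


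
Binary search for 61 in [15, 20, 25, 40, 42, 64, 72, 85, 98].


Step 1: lo=0, hi=8, mid=4, val=42
Step 2: lo=5, hi=8, mid=6, val=72
Step 3: lo=5, hi=5, mid=5, val=64

Not found


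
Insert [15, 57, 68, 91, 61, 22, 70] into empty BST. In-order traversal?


Insert 15: root
Insert 57: R from 15
Insert 68: R from 15 -> R from 57
Insert 91: R from 15 -> R from 57 -> R from 68
Insert 61: R from 15 -> R from 57 -> L from 68
Insert 22: R from 15 -> L from 57
Insert 70: R from 15 -> R from 57 -> R from 68 -> L from 91

In-order: [15, 22, 57, 61, 68, 70, 91]


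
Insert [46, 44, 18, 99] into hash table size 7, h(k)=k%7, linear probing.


Insert 46: h=4 -> slot 4
Insert 44: h=2 -> slot 2
Insert 18: h=4, 1 probes -> slot 5
Insert 99: h=1 -> slot 1

Table: [None, 99, 44, None, 46, 18, None]


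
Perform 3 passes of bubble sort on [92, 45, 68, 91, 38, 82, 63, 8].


Initial: [92, 45, 68, 91, 38, 82, 63, 8]
Pass 1: [45, 68, 91, 38, 82, 63, 8, 92] (7 swaps)
Pass 2: [45, 68, 38, 82, 63, 8, 91, 92] (4 swaps)
Pass 3: [45, 38, 68, 63, 8, 82, 91, 92] (3 swaps)

After 3 passes: [45, 38, 68, 63, 8, 82, 91, 92]


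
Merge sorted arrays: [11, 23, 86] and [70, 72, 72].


Take 11 from A
Take 23 from A
Take 70 from B
Take 72 from B
Take 72 from B

Merged: [11, 23, 70, 72, 72, 86]


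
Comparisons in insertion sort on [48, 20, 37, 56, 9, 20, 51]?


Algorithm: insertion sort
Input: [48, 20, 37, 56, 9, 20, 51]
Sorted: [9, 20, 20, 37, 48, 51, 56]

14


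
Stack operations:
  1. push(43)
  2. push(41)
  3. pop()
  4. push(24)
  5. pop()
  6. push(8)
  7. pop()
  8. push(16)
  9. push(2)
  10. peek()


push(43) -> [43]
push(41) -> [43, 41]
pop()->41, [43]
push(24) -> [43, 24]
pop()->24, [43]
push(8) -> [43, 8]
pop()->8, [43]
push(16) -> [43, 16]
push(2) -> [43, 16, 2]
peek()->2

Final stack: [43, 16, 2]


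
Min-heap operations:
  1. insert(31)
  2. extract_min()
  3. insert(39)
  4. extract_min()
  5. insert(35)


insert(31) -> [31]
extract_min()->31, []
insert(39) -> [39]
extract_min()->39, []
insert(35) -> [35]

Final heap: [35]


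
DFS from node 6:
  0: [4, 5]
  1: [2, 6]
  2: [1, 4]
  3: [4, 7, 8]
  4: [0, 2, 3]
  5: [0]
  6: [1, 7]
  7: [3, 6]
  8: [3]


Visit 6, push [7, 1]
Visit 1, push [2]
Visit 2, push [4]
Visit 4, push [3, 0]
Visit 0, push [5]
Visit 5, push []
Visit 3, push [8, 7]
Visit 7, push []
Visit 8, push []

DFS order: [6, 1, 2, 4, 0, 5, 3, 7, 8]


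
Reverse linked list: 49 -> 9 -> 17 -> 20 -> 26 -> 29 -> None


Step 1: curr=49, set curr.next=prev(None) | reversed so far: 49
Step 2: curr=9, set curr.next=prev(49) | reversed so far: 9 -> 49
Step 3: curr=17, set curr.next=prev(9) | reversed so far: 17 -> 9 -> 49
Step 4: curr=20, set curr.next=prev(17) | reversed so far: 20 -> 17 -> 9 -> 49
Step 5: curr=26, set curr.next=prev(20) | reversed so far: 26 -> 20 -> 17 -> 9 -> 49
Step 6: curr=29, set curr.next=prev(26) | reversed so far: 29 -> 26 -> 20 -> 17 -> 9 -> 49

29 -> 26 -> 20 -> 17 -> 9 -> 49 -> None


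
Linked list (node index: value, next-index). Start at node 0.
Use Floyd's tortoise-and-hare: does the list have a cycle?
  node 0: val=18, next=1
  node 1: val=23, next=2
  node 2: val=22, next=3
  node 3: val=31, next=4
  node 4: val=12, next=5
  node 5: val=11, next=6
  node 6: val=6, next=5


Floyd's tortoise (slow, +1) and hare (fast, +2):
  init: slow=0, fast=0
  step 1: slow=1, fast=2
  step 2: slow=2, fast=4
  step 3: slow=3, fast=6
  step 4: slow=4, fast=6
  step 5: slow=5, fast=6
  step 6: slow=6, fast=6
  slow == fast at node 6: cycle detected

Cycle: yes


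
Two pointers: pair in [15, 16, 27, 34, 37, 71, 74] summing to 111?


lo=0(15)+hi=6(74)=89
lo=1(16)+hi=6(74)=90
lo=2(27)+hi=6(74)=101
lo=3(34)+hi=6(74)=108
lo=4(37)+hi=6(74)=111

Yes: 37+74=111


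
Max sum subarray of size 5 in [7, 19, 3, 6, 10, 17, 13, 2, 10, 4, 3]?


[0:5]: 45
[1:6]: 55
[2:7]: 49
[3:8]: 48
[4:9]: 52
[5:10]: 46
[6:11]: 32

Max: 55 at [1:6]


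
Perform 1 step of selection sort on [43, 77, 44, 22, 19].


Initial: [43, 77, 44, 22, 19]
Step 1: min=19 at 4
  Swap: [19, 77, 44, 22, 43]

After 1 step: [19, 77, 44, 22, 43]


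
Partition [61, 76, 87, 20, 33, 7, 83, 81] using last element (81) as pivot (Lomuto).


Pivot: 81
  61 <= 81: advance i (no swap)
  76 <= 81: advance i (no swap)
  20 <= 81: swap -> [61, 76, 20, 87, 33, 7, 83, 81]
  33 <= 81: swap -> [61, 76, 20, 33, 87, 7, 83, 81]
  7 <= 81: swap -> [61, 76, 20, 33, 7, 87, 83, 81]
Place pivot at 5: [61, 76, 20, 33, 7, 81, 83, 87]

Partitioned: [61, 76, 20, 33, 7, 81, 83, 87]


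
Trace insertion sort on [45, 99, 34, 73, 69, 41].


Initial: [45, 99, 34, 73, 69, 41]
Insert 99: [45, 99, 34, 73, 69, 41]
Insert 34: [34, 45, 99, 73, 69, 41]
Insert 73: [34, 45, 73, 99, 69, 41]
Insert 69: [34, 45, 69, 73, 99, 41]
Insert 41: [34, 41, 45, 69, 73, 99]

Sorted: [34, 41, 45, 69, 73, 99]


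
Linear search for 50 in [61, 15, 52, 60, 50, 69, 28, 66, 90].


i=0: 61!=50
i=1: 15!=50
i=2: 52!=50
i=3: 60!=50
i=4: 50==50 found!

Found at 4, 5 comps


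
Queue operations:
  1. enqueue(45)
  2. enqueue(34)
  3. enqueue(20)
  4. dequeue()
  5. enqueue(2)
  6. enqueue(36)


enqueue(45) -> [45]
enqueue(34) -> [45, 34]
enqueue(20) -> [45, 34, 20]
dequeue()->45, [34, 20]
enqueue(2) -> [34, 20, 2]
enqueue(36) -> [34, 20, 2, 36]

Final queue: [34, 20, 2, 36]


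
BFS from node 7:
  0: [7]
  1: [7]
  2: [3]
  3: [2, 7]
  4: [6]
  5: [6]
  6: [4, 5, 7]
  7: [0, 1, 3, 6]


Visit 7, enqueue [0, 1, 3, 6]
Visit 0, enqueue []
Visit 1, enqueue []
Visit 3, enqueue [2]
Visit 6, enqueue [4, 5]
Visit 2, enqueue []
Visit 4, enqueue []
Visit 5, enqueue []

BFS order: [7, 0, 1, 3, 6, 2, 4, 5]


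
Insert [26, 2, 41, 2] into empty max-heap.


Insert 26: [26]
Insert 2: [26, 2]
Insert 41: [41, 2, 26]
Insert 2: [41, 2, 26, 2]

Final heap: [41, 2, 26, 2]


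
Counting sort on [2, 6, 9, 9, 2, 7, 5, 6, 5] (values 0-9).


Input: [2, 6, 9, 9, 2, 7, 5, 6, 5]
Counts: [0, 0, 2, 0, 0, 2, 2, 1, 0, 2]

Sorted: [2, 2, 5, 5, 6, 6, 7, 9, 9]


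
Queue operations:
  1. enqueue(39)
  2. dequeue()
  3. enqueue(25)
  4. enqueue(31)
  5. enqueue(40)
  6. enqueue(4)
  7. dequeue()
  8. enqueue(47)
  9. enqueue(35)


enqueue(39) -> [39]
dequeue()->39, []
enqueue(25) -> [25]
enqueue(31) -> [25, 31]
enqueue(40) -> [25, 31, 40]
enqueue(4) -> [25, 31, 40, 4]
dequeue()->25, [31, 40, 4]
enqueue(47) -> [31, 40, 4, 47]
enqueue(35) -> [31, 40, 4, 47, 35]

Final queue: [31, 40, 4, 47, 35]


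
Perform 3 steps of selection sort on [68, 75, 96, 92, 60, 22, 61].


Initial: [68, 75, 96, 92, 60, 22, 61]
Step 1: min=22 at 5
  Swap: [22, 75, 96, 92, 60, 68, 61]
Step 2: min=60 at 4
  Swap: [22, 60, 96, 92, 75, 68, 61]
Step 3: min=61 at 6
  Swap: [22, 60, 61, 92, 75, 68, 96]

After 3 steps: [22, 60, 61, 92, 75, 68, 96]


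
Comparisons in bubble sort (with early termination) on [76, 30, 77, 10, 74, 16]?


Algorithm: bubble sort (with early termination)
Input: [76, 30, 77, 10, 74, 16]
Sorted: [10, 16, 30, 74, 76, 77]

15


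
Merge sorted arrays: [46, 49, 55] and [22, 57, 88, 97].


Take 22 from B
Take 46 from A
Take 49 from A
Take 55 from A

Merged: [22, 46, 49, 55, 57, 88, 97]


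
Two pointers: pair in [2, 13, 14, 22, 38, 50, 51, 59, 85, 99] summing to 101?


lo=0(2)+hi=9(99)=101

Yes: 2+99=101


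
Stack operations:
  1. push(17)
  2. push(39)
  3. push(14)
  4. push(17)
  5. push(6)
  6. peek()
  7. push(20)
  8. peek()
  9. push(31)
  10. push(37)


push(17) -> [17]
push(39) -> [17, 39]
push(14) -> [17, 39, 14]
push(17) -> [17, 39, 14, 17]
push(6) -> [17, 39, 14, 17, 6]
peek()->6
push(20) -> [17, 39, 14, 17, 6, 20]
peek()->20
push(31) -> [17, 39, 14, 17, 6, 20, 31]
push(37) -> [17, 39, 14, 17, 6, 20, 31, 37]

Final stack: [17, 39, 14, 17, 6, 20, 31, 37]


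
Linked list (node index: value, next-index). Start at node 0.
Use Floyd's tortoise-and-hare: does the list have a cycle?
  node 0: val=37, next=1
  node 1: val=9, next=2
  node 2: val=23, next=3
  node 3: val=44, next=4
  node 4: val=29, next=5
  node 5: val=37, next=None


Floyd's tortoise (slow, +1) and hare (fast, +2):
  init: slow=0, fast=0
  step 1: slow=1, fast=2
  step 2: slow=2, fast=4
  step 3: fast 4->5->None, no cycle

Cycle: no


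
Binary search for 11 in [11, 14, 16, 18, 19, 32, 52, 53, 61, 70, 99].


Step 1: lo=0, hi=10, mid=5, val=32
Step 2: lo=0, hi=4, mid=2, val=16
Step 3: lo=0, hi=1, mid=0, val=11

Found at index 0


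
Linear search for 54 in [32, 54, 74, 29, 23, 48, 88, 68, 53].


i=0: 32!=54
i=1: 54==54 found!

Found at 1, 2 comps


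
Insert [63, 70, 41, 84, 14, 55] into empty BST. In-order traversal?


Insert 63: root
Insert 70: R from 63
Insert 41: L from 63
Insert 84: R from 63 -> R from 70
Insert 14: L from 63 -> L from 41
Insert 55: L from 63 -> R from 41

In-order: [14, 41, 55, 63, 70, 84]


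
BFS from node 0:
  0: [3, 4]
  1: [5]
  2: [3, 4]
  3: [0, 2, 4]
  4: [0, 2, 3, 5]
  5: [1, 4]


Visit 0, enqueue [3, 4]
Visit 3, enqueue [2]
Visit 4, enqueue [5]
Visit 2, enqueue []
Visit 5, enqueue [1]
Visit 1, enqueue []

BFS order: [0, 3, 4, 2, 5, 1]


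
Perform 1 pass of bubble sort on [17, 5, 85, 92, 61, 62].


Initial: [17, 5, 85, 92, 61, 62]
Pass 1: [5, 17, 85, 61, 62, 92] (3 swaps)

After 1 pass: [5, 17, 85, 61, 62, 92]


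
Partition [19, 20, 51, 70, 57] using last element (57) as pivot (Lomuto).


Pivot: 57
  19 <= 57: advance i (no swap)
  20 <= 57: advance i (no swap)
  51 <= 57: advance i (no swap)
Place pivot at 3: [19, 20, 51, 57, 70]

Partitioned: [19, 20, 51, 57, 70]


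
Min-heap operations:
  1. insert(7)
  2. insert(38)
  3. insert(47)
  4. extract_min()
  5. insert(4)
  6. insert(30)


insert(7) -> [7]
insert(38) -> [7, 38]
insert(47) -> [7, 38, 47]
extract_min()->7, [38, 47]
insert(4) -> [4, 47, 38]
insert(30) -> [4, 30, 38, 47]

Final heap: [4, 30, 38, 47]


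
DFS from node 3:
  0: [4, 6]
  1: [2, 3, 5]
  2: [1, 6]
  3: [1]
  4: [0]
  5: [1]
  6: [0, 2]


Visit 3, push [1]
Visit 1, push [5, 2]
Visit 2, push [6]
Visit 6, push [0]
Visit 0, push [4]
Visit 4, push []
Visit 5, push []

DFS order: [3, 1, 2, 6, 0, 4, 5]


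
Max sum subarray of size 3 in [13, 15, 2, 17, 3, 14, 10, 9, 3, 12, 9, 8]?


[0:3]: 30
[1:4]: 34
[2:5]: 22
[3:6]: 34
[4:7]: 27
[5:8]: 33
[6:9]: 22
[7:10]: 24
[8:11]: 24
[9:12]: 29

Max: 34 at [1:4]


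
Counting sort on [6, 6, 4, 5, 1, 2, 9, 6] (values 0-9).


Input: [6, 6, 4, 5, 1, 2, 9, 6]
Counts: [0, 1, 1, 0, 1, 1, 3, 0, 0, 1]

Sorted: [1, 2, 4, 5, 6, 6, 6, 9]


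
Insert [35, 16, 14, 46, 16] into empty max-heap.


Insert 35: [35]
Insert 16: [35, 16]
Insert 14: [35, 16, 14]
Insert 46: [46, 35, 14, 16]
Insert 16: [46, 35, 14, 16, 16]

Final heap: [46, 35, 14, 16, 16]


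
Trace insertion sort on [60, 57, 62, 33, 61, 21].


Initial: [60, 57, 62, 33, 61, 21]
Insert 57: [57, 60, 62, 33, 61, 21]
Insert 62: [57, 60, 62, 33, 61, 21]
Insert 33: [33, 57, 60, 62, 61, 21]
Insert 61: [33, 57, 60, 61, 62, 21]
Insert 21: [21, 33, 57, 60, 61, 62]

Sorted: [21, 33, 57, 60, 61, 62]


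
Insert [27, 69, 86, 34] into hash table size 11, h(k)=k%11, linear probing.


Insert 27: h=5 -> slot 5
Insert 69: h=3 -> slot 3
Insert 86: h=9 -> slot 9
Insert 34: h=1 -> slot 1

Table: [None, 34, None, 69, None, 27, None, None, None, 86, None]


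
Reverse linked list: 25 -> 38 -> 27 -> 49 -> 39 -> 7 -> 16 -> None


Step 1: curr=25, set curr.next=prev(None) | reversed so far: 25
Step 2: curr=38, set curr.next=prev(25) | reversed so far: 38 -> 25
Step 3: curr=27, set curr.next=prev(38) | reversed so far: 27 -> 38 -> 25
Step 4: curr=49, set curr.next=prev(27) | reversed so far: 49 -> 27 -> 38 -> 25
Step 5: curr=39, set curr.next=prev(49) | reversed so far: 39 -> 49 -> 27 -> 38 -> 25
Step 6: curr=7, set curr.next=prev(39) | reversed so far: 7 -> 39 -> 49 -> 27 -> 38 -> 25
Step 7: curr=16, set curr.next=prev(7) | reversed so far: 16 -> 7 -> 39 -> 49 -> 27 -> 38 -> 25

16 -> 7 -> 39 -> 49 -> 27 -> 38 -> 25 -> None


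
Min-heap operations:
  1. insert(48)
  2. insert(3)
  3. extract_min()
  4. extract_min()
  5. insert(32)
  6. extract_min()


insert(48) -> [48]
insert(3) -> [3, 48]
extract_min()->3, [48]
extract_min()->48, []
insert(32) -> [32]
extract_min()->32, []

Final heap: []


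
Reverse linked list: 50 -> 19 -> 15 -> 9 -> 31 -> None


Step 1: curr=50, set curr.next=prev(None) | reversed so far: 50
Step 2: curr=19, set curr.next=prev(50) | reversed so far: 19 -> 50
Step 3: curr=15, set curr.next=prev(19) | reversed so far: 15 -> 19 -> 50
Step 4: curr=9, set curr.next=prev(15) | reversed so far: 9 -> 15 -> 19 -> 50
Step 5: curr=31, set curr.next=prev(9) | reversed so far: 31 -> 9 -> 15 -> 19 -> 50

31 -> 9 -> 15 -> 19 -> 50 -> None


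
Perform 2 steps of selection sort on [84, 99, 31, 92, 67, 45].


Initial: [84, 99, 31, 92, 67, 45]
Step 1: min=31 at 2
  Swap: [31, 99, 84, 92, 67, 45]
Step 2: min=45 at 5
  Swap: [31, 45, 84, 92, 67, 99]

After 2 steps: [31, 45, 84, 92, 67, 99]


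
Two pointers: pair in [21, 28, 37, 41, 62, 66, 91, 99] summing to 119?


lo=0(21)+hi=7(99)=120
lo=0(21)+hi=6(91)=112
lo=1(28)+hi=6(91)=119

Yes: 28+91=119


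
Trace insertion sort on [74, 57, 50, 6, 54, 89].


Initial: [74, 57, 50, 6, 54, 89]
Insert 57: [57, 74, 50, 6, 54, 89]
Insert 50: [50, 57, 74, 6, 54, 89]
Insert 6: [6, 50, 57, 74, 54, 89]
Insert 54: [6, 50, 54, 57, 74, 89]
Insert 89: [6, 50, 54, 57, 74, 89]

Sorted: [6, 50, 54, 57, 74, 89]


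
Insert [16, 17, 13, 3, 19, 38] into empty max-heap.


Insert 16: [16]
Insert 17: [17, 16]
Insert 13: [17, 16, 13]
Insert 3: [17, 16, 13, 3]
Insert 19: [19, 17, 13, 3, 16]
Insert 38: [38, 17, 19, 3, 16, 13]

Final heap: [38, 17, 19, 3, 16, 13]


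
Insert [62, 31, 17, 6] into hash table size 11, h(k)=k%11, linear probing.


Insert 62: h=7 -> slot 7
Insert 31: h=9 -> slot 9
Insert 17: h=6 -> slot 6
Insert 6: h=6, 2 probes -> slot 8

Table: [None, None, None, None, None, None, 17, 62, 6, 31, None]


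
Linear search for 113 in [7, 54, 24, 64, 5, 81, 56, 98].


i=0: 7!=113
i=1: 54!=113
i=2: 24!=113
i=3: 64!=113
i=4: 5!=113
i=5: 81!=113
i=6: 56!=113
i=7: 98!=113

Not found, 8 comps


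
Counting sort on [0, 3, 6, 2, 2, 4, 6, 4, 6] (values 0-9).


Input: [0, 3, 6, 2, 2, 4, 6, 4, 6]
Counts: [1, 0, 2, 1, 2, 0, 3, 0, 0, 0]

Sorted: [0, 2, 2, 3, 4, 4, 6, 6, 6]


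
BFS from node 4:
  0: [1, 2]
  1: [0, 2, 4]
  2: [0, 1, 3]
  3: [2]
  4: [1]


Visit 4, enqueue [1]
Visit 1, enqueue [0, 2]
Visit 0, enqueue []
Visit 2, enqueue [3]
Visit 3, enqueue []

BFS order: [4, 1, 0, 2, 3]


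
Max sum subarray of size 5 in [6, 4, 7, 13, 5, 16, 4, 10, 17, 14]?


[0:5]: 35
[1:6]: 45
[2:7]: 45
[3:8]: 48
[4:9]: 52
[5:10]: 61

Max: 61 at [5:10]


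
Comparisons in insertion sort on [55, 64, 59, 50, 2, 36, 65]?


Algorithm: insertion sort
Input: [55, 64, 59, 50, 2, 36, 65]
Sorted: [2, 36, 50, 55, 59, 64, 65]

16


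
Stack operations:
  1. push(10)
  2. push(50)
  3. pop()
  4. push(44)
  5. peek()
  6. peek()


push(10) -> [10]
push(50) -> [10, 50]
pop()->50, [10]
push(44) -> [10, 44]
peek()->44
peek()->44

Final stack: [10, 44]


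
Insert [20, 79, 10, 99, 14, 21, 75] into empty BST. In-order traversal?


Insert 20: root
Insert 79: R from 20
Insert 10: L from 20
Insert 99: R from 20 -> R from 79
Insert 14: L from 20 -> R from 10
Insert 21: R from 20 -> L from 79
Insert 75: R from 20 -> L from 79 -> R from 21

In-order: [10, 14, 20, 21, 75, 79, 99]


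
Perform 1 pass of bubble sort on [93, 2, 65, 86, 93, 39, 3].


Initial: [93, 2, 65, 86, 93, 39, 3]
Pass 1: [2, 65, 86, 93, 39, 3, 93] (5 swaps)

After 1 pass: [2, 65, 86, 93, 39, 3, 93]


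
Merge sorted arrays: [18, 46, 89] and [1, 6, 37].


Take 1 from B
Take 6 from B
Take 18 from A
Take 37 from B

Merged: [1, 6, 18, 37, 46, 89]


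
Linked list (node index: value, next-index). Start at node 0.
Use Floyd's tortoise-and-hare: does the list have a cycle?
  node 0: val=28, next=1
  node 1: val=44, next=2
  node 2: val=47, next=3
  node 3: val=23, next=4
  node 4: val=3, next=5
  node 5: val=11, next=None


Floyd's tortoise (slow, +1) and hare (fast, +2):
  init: slow=0, fast=0
  step 1: slow=1, fast=2
  step 2: slow=2, fast=4
  step 3: fast 4->5->None, no cycle

Cycle: no


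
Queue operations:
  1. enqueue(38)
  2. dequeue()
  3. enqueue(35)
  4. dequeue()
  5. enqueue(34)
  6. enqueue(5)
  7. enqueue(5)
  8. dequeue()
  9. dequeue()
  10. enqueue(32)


enqueue(38) -> [38]
dequeue()->38, []
enqueue(35) -> [35]
dequeue()->35, []
enqueue(34) -> [34]
enqueue(5) -> [34, 5]
enqueue(5) -> [34, 5, 5]
dequeue()->34, [5, 5]
dequeue()->5, [5]
enqueue(32) -> [5, 32]

Final queue: [5, 32]


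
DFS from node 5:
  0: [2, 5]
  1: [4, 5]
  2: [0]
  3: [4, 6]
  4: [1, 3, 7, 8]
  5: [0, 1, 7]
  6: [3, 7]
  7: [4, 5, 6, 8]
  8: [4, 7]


Visit 5, push [7, 1, 0]
Visit 0, push [2]
Visit 2, push []
Visit 1, push [4]
Visit 4, push [8, 7, 3]
Visit 3, push [6]
Visit 6, push [7]
Visit 7, push [8]
Visit 8, push []

DFS order: [5, 0, 2, 1, 4, 3, 6, 7, 8]


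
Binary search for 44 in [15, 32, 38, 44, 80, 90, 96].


Step 1: lo=0, hi=6, mid=3, val=44

Found at index 3


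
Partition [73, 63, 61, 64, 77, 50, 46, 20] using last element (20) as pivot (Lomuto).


Pivot: 20
Place pivot at 0: [20, 63, 61, 64, 77, 50, 46, 73]

Partitioned: [20, 63, 61, 64, 77, 50, 46, 73]


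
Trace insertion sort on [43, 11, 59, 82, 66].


Initial: [43, 11, 59, 82, 66]
Insert 11: [11, 43, 59, 82, 66]
Insert 59: [11, 43, 59, 82, 66]
Insert 82: [11, 43, 59, 82, 66]
Insert 66: [11, 43, 59, 66, 82]

Sorted: [11, 43, 59, 66, 82]


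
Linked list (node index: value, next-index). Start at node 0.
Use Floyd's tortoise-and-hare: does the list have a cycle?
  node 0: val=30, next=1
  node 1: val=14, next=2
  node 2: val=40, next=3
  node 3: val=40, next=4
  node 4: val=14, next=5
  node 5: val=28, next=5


Floyd's tortoise (slow, +1) and hare (fast, +2):
  init: slow=0, fast=0
  step 1: slow=1, fast=2
  step 2: slow=2, fast=4
  step 3: slow=3, fast=5
  step 4: slow=4, fast=5
  step 5: slow=5, fast=5
  slow == fast at node 5: cycle detected

Cycle: yes


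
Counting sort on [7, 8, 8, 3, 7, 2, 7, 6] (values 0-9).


Input: [7, 8, 8, 3, 7, 2, 7, 6]
Counts: [0, 0, 1, 1, 0, 0, 1, 3, 2, 0]

Sorted: [2, 3, 6, 7, 7, 7, 8, 8]


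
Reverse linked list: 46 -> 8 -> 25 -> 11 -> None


Step 1: curr=46, set curr.next=prev(None) | reversed so far: 46
Step 2: curr=8, set curr.next=prev(46) | reversed so far: 8 -> 46
Step 3: curr=25, set curr.next=prev(8) | reversed so far: 25 -> 8 -> 46
Step 4: curr=11, set curr.next=prev(25) | reversed so far: 11 -> 25 -> 8 -> 46

11 -> 25 -> 8 -> 46 -> None


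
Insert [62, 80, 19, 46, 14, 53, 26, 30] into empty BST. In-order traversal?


Insert 62: root
Insert 80: R from 62
Insert 19: L from 62
Insert 46: L from 62 -> R from 19
Insert 14: L from 62 -> L from 19
Insert 53: L from 62 -> R from 19 -> R from 46
Insert 26: L from 62 -> R from 19 -> L from 46
Insert 30: L from 62 -> R from 19 -> L from 46 -> R from 26

In-order: [14, 19, 26, 30, 46, 53, 62, 80]


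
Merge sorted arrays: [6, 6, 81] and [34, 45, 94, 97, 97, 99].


Take 6 from A
Take 6 from A
Take 34 from B
Take 45 from B
Take 81 from A

Merged: [6, 6, 34, 45, 81, 94, 97, 97, 99]


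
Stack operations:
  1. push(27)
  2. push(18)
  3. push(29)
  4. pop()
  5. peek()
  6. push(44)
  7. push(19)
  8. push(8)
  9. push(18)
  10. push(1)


push(27) -> [27]
push(18) -> [27, 18]
push(29) -> [27, 18, 29]
pop()->29, [27, 18]
peek()->18
push(44) -> [27, 18, 44]
push(19) -> [27, 18, 44, 19]
push(8) -> [27, 18, 44, 19, 8]
push(18) -> [27, 18, 44, 19, 8, 18]
push(1) -> [27, 18, 44, 19, 8, 18, 1]

Final stack: [27, 18, 44, 19, 8, 18, 1]


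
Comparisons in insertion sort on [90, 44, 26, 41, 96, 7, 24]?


Algorithm: insertion sort
Input: [90, 44, 26, 41, 96, 7, 24]
Sorted: [7, 24, 26, 41, 44, 90, 96]

18


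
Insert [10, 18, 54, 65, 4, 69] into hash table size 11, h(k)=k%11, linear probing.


Insert 10: h=10 -> slot 10
Insert 18: h=7 -> slot 7
Insert 54: h=10, 1 probes -> slot 0
Insert 65: h=10, 2 probes -> slot 1
Insert 4: h=4 -> slot 4
Insert 69: h=3 -> slot 3

Table: [54, 65, None, 69, 4, None, None, 18, None, None, 10]


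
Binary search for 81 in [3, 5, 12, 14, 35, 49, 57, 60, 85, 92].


Step 1: lo=0, hi=9, mid=4, val=35
Step 2: lo=5, hi=9, mid=7, val=60
Step 3: lo=8, hi=9, mid=8, val=85

Not found


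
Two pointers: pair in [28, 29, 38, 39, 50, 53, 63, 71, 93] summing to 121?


lo=0(28)+hi=8(93)=121

Yes: 28+93=121


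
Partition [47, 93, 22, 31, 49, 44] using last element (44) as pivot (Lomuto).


Pivot: 44
  22 <= 44: swap -> [22, 93, 47, 31, 49, 44]
  31 <= 44: swap -> [22, 31, 47, 93, 49, 44]
Place pivot at 2: [22, 31, 44, 93, 49, 47]

Partitioned: [22, 31, 44, 93, 49, 47]


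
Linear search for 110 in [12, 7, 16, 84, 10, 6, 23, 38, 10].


i=0: 12!=110
i=1: 7!=110
i=2: 16!=110
i=3: 84!=110
i=4: 10!=110
i=5: 6!=110
i=6: 23!=110
i=7: 38!=110
i=8: 10!=110

Not found, 9 comps


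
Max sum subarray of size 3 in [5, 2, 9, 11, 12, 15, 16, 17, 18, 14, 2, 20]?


[0:3]: 16
[1:4]: 22
[2:5]: 32
[3:6]: 38
[4:7]: 43
[5:8]: 48
[6:9]: 51
[7:10]: 49
[8:11]: 34
[9:12]: 36

Max: 51 at [6:9]


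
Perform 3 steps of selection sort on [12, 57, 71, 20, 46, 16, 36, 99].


Initial: [12, 57, 71, 20, 46, 16, 36, 99]
Step 1: min=12 at 0
  Swap: [12, 57, 71, 20, 46, 16, 36, 99]
Step 2: min=16 at 5
  Swap: [12, 16, 71, 20, 46, 57, 36, 99]
Step 3: min=20 at 3
  Swap: [12, 16, 20, 71, 46, 57, 36, 99]

After 3 steps: [12, 16, 20, 71, 46, 57, 36, 99]


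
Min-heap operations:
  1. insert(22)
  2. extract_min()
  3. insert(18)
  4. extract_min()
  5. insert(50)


insert(22) -> [22]
extract_min()->22, []
insert(18) -> [18]
extract_min()->18, []
insert(50) -> [50]

Final heap: [50]


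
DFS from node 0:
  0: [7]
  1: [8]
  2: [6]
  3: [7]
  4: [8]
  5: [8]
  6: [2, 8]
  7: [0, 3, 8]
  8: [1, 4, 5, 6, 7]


Visit 0, push [7]
Visit 7, push [8, 3]
Visit 3, push []
Visit 8, push [6, 5, 4, 1]
Visit 1, push []
Visit 4, push []
Visit 5, push []
Visit 6, push [2]
Visit 2, push []

DFS order: [0, 7, 3, 8, 1, 4, 5, 6, 2]


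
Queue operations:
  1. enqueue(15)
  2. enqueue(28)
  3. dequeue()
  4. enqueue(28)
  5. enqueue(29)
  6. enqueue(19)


enqueue(15) -> [15]
enqueue(28) -> [15, 28]
dequeue()->15, [28]
enqueue(28) -> [28, 28]
enqueue(29) -> [28, 28, 29]
enqueue(19) -> [28, 28, 29, 19]

Final queue: [28, 28, 29, 19]


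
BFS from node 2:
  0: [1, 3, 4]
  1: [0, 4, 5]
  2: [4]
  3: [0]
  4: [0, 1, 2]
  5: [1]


Visit 2, enqueue [4]
Visit 4, enqueue [0, 1]
Visit 0, enqueue [3]
Visit 1, enqueue [5]
Visit 3, enqueue []
Visit 5, enqueue []

BFS order: [2, 4, 0, 1, 3, 5]


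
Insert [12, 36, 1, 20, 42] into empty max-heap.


Insert 12: [12]
Insert 36: [36, 12]
Insert 1: [36, 12, 1]
Insert 20: [36, 20, 1, 12]
Insert 42: [42, 36, 1, 12, 20]

Final heap: [42, 36, 1, 12, 20]


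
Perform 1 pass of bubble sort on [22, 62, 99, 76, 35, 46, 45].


Initial: [22, 62, 99, 76, 35, 46, 45]
Pass 1: [22, 62, 76, 35, 46, 45, 99] (4 swaps)

After 1 pass: [22, 62, 76, 35, 46, 45, 99]


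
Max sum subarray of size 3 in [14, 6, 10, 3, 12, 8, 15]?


[0:3]: 30
[1:4]: 19
[2:5]: 25
[3:6]: 23
[4:7]: 35

Max: 35 at [4:7]


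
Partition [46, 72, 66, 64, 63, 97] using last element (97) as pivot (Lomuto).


Pivot: 97
  46 <= 97: advance i (no swap)
  72 <= 97: advance i (no swap)
  66 <= 97: advance i (no swap)
  64 <= 97: advance i (no swap)
  63 <= 97: advance i (no swap)
Place pivot at 5: [46, 72, 66, 64, 63, 97]

Partitioned: [46, 72, 66, 64, 63, 97]


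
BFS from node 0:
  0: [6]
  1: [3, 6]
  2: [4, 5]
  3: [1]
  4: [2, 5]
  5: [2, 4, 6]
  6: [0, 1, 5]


Visit 0, enqueue [6]
Visit 6, enqueue [1, 5]
Visit 1, enqueue [3]
Visit 5, enqueue [2, 4]
Visit 3, enqueue []
Visit 2, enqueue []
Visit 4, enqueue []

BFS order: [0, 6, 1, 5, 3, 2, 4]


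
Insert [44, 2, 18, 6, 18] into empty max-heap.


Insert 44: [44]
Insert 2: [44, 2]
Insert 18: [44, 2, 18]
Insert 6: [44, 6, 18, 2]
Insert 18: [44, 18, 18, 2, 6]

Final heap: [44, 18, 18, 2, 6]


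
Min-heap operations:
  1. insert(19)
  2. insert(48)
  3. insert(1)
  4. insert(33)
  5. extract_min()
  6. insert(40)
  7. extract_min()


insert(19) -> [19]
insert(48) -> [19, 48]
insert(1) -> [1, 48, 19]
insert(33) -> [1, 33, 19, 48]
extract_min()->1, [19, 33, 48]
insert(40) -> [19, 33, 48, 40]
extract_min()->19, [33, 40, 48]

Final heap: [33, 40, 48]


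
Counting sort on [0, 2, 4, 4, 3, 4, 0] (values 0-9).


Input: [0, 2, 4, 4, 3, 4, 0]
Counts: [2, 0, 1, 1, 3, 0, 0, 0, 0, 0]

Sorted: [0, 0, 2, 3, 4, 4, 4]


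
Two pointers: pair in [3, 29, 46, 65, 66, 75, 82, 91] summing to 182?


lo=0(3)+hi=7(91)=94
lo=1(29)+hi=7(91)=120
lo=2(46)+hi=7(91)=137
lo=3(65)+hi=7(91)=156
lo=4(66)+hi=7(91)=157
lo=5(75)+hi=7(91)=166
lo=6(82)+hi=7(91)=173

No pair found


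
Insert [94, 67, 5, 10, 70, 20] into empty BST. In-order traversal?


Insert 94: root
Insert 67: L from 94
Insert 5: L from 94 -> L from 67
Insert 10: L from 94 -> L from 67 -> R from 5
Insert 70: L from 94 -> R from 67
Insert 20: L from 94 -> L from 67 -> R from 5 -> R from 10

In-order: [5, 10, 20, 67, 70, 94]


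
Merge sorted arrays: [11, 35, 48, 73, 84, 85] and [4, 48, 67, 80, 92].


Take 4 from B
Take 11 from A
Take 35 from A
Take 48 from A
Take 48 from B
Take 67 from B
Take 73 from A
Take 80 from B
Take 84 from A
Take 85 from A

Merged: [4, 11, 35, 48, 48, 67, 73, 80, 84, 85, 92]


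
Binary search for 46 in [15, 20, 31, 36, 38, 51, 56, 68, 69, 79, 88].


Step 1: lo=0, hi=10, mid=5, val=51
Step 2: lo=0, hi=4, mid=2, val=31
Step 3: lo=3, hi=4, mid=3, val=36
Step 4: lo=4, hi=4, mid=4, val=38

Not found


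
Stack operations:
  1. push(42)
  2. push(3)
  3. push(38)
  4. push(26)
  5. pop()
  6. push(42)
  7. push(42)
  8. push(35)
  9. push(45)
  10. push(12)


push(42) -> [42]
push(3) -> [42, 3]
push(38) -> [42, 3, 38]
push(26) -> [42, 3, 38, 26]
pop()->26, [42, 3, 38]
push(42) -> [42, 3, 38, 42]
push(42) -> [42, 3, 38, 42, 42]
push(35) -> [42, 3, 38, 42, 42, 35]
push(45) -> [42, 3, 38, 42, 42, 35, 45]
push(12) -> [42, 3, 38, 42, 42, 35, 45, 12]

Final stack: [42, 3, 38, 42, 42, 35, 45, 12]


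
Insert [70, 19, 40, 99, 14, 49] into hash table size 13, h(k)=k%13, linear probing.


Insert 70: h=5 -> slot 5
Insert 19: h=6 -> slot 6
Insert 40: h=1 -> slot 1
Insert 99: h=8 -> slot 8
Insert 14: h=1, 1 probes -> slot 2
Insert 49: h=10 -> slot 10

Table: [None, 40, 14, None, None, 70, 19, None, 99, None, 49, None, None]


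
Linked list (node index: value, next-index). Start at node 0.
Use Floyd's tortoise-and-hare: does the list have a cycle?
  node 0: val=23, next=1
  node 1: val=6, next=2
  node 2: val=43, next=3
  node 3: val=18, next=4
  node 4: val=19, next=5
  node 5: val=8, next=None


Floyd's tortoise (slow, +1) and hare (fast, +2):
  init: slow=0, fast=0
  step 1: slow=1, fast=2
  step 2: slow=2, fast=4
  step 3: fast 4->5->None, no cycle

Cycle: no


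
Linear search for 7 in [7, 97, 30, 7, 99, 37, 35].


i=0: 7==7 found!

Found at 0, 1 comps


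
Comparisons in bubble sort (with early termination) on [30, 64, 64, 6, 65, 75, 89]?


Algorithm: bubble sort (with early termination)
Input: [30, 64, 64, 6, 65, 75, 89]
Sorted: [6, 30, 64, 64, 65, 75, 89]

18


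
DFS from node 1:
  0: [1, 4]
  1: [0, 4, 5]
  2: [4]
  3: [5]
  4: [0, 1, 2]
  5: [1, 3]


Visit 1, push [5, 4, 0]
Visit 0, push [4]
Visit 4, push [2]
Visit 2, push []
Visit 5, push [3]
Visit 3, push []

DFS order: [1, 0, 4, 2, 5, 3]


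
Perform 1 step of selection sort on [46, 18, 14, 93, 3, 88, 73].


Initial: [46, 18, 14, 93, 3, 88, 73]
Step 1: min=3 at 4
  Swap: [3, 18, 14, 93, 46, 88, 73]

After 1 step: [3, 18, 14, 93, 46, 88, 73]


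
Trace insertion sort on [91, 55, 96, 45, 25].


Initial: [91, 55, 96, 45, 25]
Insert 55: [55, 91, 96, 45, 25]
Insert 96: [55, 91, 96, 45, 25]
Insert 45: [45, 55, 91, 96, 25]
Insert 25: [25, 45, 55, 91, 96]

Sorted: [25, 45, 55, 91, 96]


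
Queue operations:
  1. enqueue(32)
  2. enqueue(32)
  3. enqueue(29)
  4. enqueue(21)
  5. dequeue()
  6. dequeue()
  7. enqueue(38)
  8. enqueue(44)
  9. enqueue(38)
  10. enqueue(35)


enqueue(32) -> [32]
enqueue(32) -> [32, 32]
enqueue(29) -> [32, 32, 29]
enqueue(21) -> [32, 32, 29, 21]
dequeue()->32, [32, 29, 21]
dequeue()->32, [29, 21]
enqueue(38) -> [29, 21, 38]
enqueue(44) -> [29, 21, 38, 44]
enqueue(38) -> [29, 21, 38, 44, 38]
enqueue(35) -> [29, 21, 38, 44, 38, 35]

Final queue: [29, 21, 38, 44, 38, 35]


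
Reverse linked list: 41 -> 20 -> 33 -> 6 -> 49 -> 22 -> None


Step 1: curr=41, set curr.next=prev(None) | reversed so far: 41
Step 2: curr=20, set curr.next=prev(41) | reversed so far: 20 -> 41
Step 3: curr=33, set curr.next=prev(20) | reversed so far: 33 -> 20 -> 41
Step 4: curr=6, set curr.next=prev(33) | reversed so far: 6 -> 33 -> 20 -> 41
Step 5: curr=49, set curr.next=prev(6) | reversed so far: 49 -> 6 -> 33 -> 20 -> 41
Step 6: curr=22, set curr.next=prev(49) | reversed so far: 22 -> 49 -> 6 -> 33 -> 20 -> 41

22 -> 49 -> 6 -> 33 -> 20 -> 41 -> None


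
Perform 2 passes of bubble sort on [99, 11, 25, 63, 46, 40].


Initial: [99, 11, 25, 63, 46, 40]
Pass 1: [11, 25, 63, 46, 40, 99] (5 swaps)
Pass 2: [11, 25, 46, 40, 63, 99] (2 swaps)

After 2 passes: [11, 25, 46, 40, 63, 99]


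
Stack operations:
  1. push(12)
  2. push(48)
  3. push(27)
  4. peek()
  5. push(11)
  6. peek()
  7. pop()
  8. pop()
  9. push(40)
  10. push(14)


push(12) -> [12]
push(48) -> [12, 48]
push(27) -> [12, 48, 27]
peek()->27
push(11) -> [12, 48, 27, 11]
peek()->11
pop()->11, [12, 48, 27]
pop()->27, [12, 48]
push(40) -> [12, 48, 40]
push(14) -> [12, 48, 40, 14]

Final stack: [12, 48, 40, 14]


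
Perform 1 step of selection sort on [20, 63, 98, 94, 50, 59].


Initial: [20, 63, 98, 94, 50, 59]
Step 1: min=20 at 0
  Swap: [20, 63, 98, 94, 50, 59]

After 1 step: [20, 63, 98, 94, 50, 59]


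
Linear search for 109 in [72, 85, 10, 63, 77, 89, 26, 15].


i=0: 72!=109
i=1: 85!=109
i=2: 10!=109
i=3: 63!=109
i=4: 77!=109
i=5: 89!=109
i=6: 26!=109
i=7: 15!=109

Not found, 8 comps


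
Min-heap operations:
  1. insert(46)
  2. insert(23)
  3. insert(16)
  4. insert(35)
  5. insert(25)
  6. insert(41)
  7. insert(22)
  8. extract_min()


insert(46) -> [46]
insert(23) -> [23, 46]
insert(16) -> [16, 46, 23]
insert(35) -> [16, 35, 23, 46]
insert(25) -> [16, 25, 23, 46, 35]
insert(41) -> [16, 25, 23, 46, 35, 41]
insert(22) -> [16, 25, 22, 46, 35, 41, 23]
extract_min()->16, [22, 25, 23, 46, 35, 41]

Final heap: [22, 25, 23, 46, 35, 41]


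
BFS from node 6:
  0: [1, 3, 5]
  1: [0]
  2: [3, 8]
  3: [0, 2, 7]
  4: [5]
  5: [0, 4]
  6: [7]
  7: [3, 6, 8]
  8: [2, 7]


Visit 6, enqueue [7]
Visit 7, enqueue [3, 8]
Visit 3, enqueue [0, 2]
Visit 8, enqueue []
Visit 0, enqueue [1, 5]
Visit 2, enqueue []
Visit 1, enqueue []
Visit 5, enqueue [4]
Visit 4, enqueue []

BFS order: [6, 7, 3, 8, 0, 2, 1, 5, 4]


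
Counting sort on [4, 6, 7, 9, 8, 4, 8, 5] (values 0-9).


Input: [4, 6, 7, 9, 8, 4, 8, 5]
Counts: [0, 0, 0, 0, 2, 1, 1, 1, 2, 1]

Sorted: [4, 4, 5, 6, 7, 8, 8, 9]


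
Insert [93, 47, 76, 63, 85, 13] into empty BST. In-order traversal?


Insert 93: root
Insert 47: L from 93
Insert 76: L from 93 -> R from 47
Insert 63: L from 93 -> R from 47 -> L from 76
Insert 85: L from 93 -> R from 47 -> R from 76
Insert 13: L from 93 -> L from 47

In-order: [13, 47, 63, 76, 85, 93]


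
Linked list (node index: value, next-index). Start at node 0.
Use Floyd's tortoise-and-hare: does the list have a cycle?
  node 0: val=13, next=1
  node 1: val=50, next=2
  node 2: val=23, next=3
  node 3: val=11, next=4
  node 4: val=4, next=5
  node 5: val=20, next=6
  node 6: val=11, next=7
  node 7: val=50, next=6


Floyd's tortoise (slow, +1) and hare (fast, +2):
  init: slow=0, fast=0
  step 1: slow=1, fast=2
  step 2: slow=2, fast=4
  step 3: slow=3, fast=6
  step 4: slow=4, fast=6
  step 5: slow=5, fast=6
  step 6: slow=6, fast=6
  slow == fast at node 6: cycle detected

Cycle: yes


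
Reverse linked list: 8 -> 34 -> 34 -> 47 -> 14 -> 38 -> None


Step 1: curr=8, set curr.next=prev(None) | reversed so far: 8
Step 2: curr=34, set curr.next=prev(8) | reversed so far: 34 -> 8
Step 3: curr=34, set curr.next=prev(34) | reversed so far: 34 -> 34 -> 8
Step 4: curr=47, set curr.next=prev(34) | reversed so far: 47 -> 34 -> 34 -> 8
Step 5: curr=14, set curr.next=prev(47) | reversed so far: 14 -> 47 -> 34 -> 34 -> 8
Step 6: curr=38, set curr.next=prev(14) | reversed so far: 38 -> 14 -> 47 -> 34 -> 34 -> 8

38 -> 14 -> 47 -> 34 -> 34 -> 8 -> None


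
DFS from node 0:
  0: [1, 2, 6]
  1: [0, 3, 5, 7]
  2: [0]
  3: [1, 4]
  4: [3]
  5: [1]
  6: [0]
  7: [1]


Visit 0, push [6, 2, 1]
Visit 1, push [7, 5, 3]
Visit 3, push [4]
Visit 4, push []
Visit 5, push []
Visit 7, push []
Visit 2, push []
Visit 6, push []

DFS order: [0, 1, 3, 4, 5, 7, 2, 6]


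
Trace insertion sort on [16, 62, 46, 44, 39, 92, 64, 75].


Initial: [16, 62, 46, 44, 39, 92, 64, 75]
Insert 62: [16, 62, 46, 44, 39, 92, 64, 75]
Insert 46: [16, 46, 62, 44, 39, 92, 64, 75]
Insert 44: [16, 44, 46, 62, 39, 92, 64, 75]
Insert 39: [16, 39, 44, 46, 62, 92, 64, 75]
Insert 92: [16, 39, 44, 46, 62, 92, 64, 75]
Insert 64: [16, 39, 44, 46, 62, 64, 92, 75]
Insert 75: [16, 39, 44, 46, 62, 64, 75, 92]

Sorted: [16, 39, 44, 46, 62, 64, 75, 92]


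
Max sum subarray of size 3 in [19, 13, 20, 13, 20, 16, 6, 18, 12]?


[0:3]: 52
[1:4]: 46
[2:5]: 53
[3:6]: 49
[4:7]: 42
[5:8]: 40
[6:9]: 36

Max: 53 at [2:5]


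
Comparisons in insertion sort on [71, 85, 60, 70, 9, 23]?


Algorithm: insertion sort
Input: [71, 85, 60, 70, 9, 23]
Sorted: [9, 23, 60, 70, 71, 85]

15


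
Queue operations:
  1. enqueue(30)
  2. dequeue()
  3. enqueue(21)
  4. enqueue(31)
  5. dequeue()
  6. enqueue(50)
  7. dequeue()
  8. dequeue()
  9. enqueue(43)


enqueue(30) -> [30]
dequeue()->30, []
enqueue(21) -> [21]
enqueue(31) -> [21, 31]
dequeue()->21, [31]
enqueue(50) -> [31, 50]
dequeue()->31, [50]
dequeue()->50, []
enqueue(43) -> [43]

Final queue: [43]


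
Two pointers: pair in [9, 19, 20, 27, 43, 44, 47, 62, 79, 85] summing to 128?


lo=0(9)+hi=9(85)=94
lo=1(19)+hi=9(85)=104
lo=2(20)+hi=9(85)=105
lo=3(27)+hi=9(85)=112
lo=4(43)+hi=9(85)=128

Yes: 43+85=128
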